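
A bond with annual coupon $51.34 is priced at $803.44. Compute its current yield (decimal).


Formula: Current yield = annual coupon / price
Substituting: CY = $51.34 / $803.44
CY = 0.0639

0.0639


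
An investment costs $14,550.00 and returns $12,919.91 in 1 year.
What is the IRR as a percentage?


Formula: IRR = C1/C0 - 1
Substituting: IRR = $12,919.91 / $14,550.00 - 1
Ratio: 0.887966 - 1 = -0.112034
IRR = -11.2034%

-11.2034%


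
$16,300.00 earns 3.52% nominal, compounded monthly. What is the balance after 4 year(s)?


Formula: FV = P * (1 + r/m)^(m*t)
Period rate: r/m = 0.0352 / 12 = 0.002933
Total periods: m*t = 12 * 4 = 48
Growth factor: (1 + 0.002933)^48 = 1.150957
FV = $16,300.00 * 1.150957 = $18,760.60

$18,760.60


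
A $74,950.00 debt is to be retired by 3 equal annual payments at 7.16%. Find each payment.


Formula: PMT = PV * r / (1 - (1+r)^(-n))
Denominator: 1 - (1 + 0.0716)^(-3) = 0.187353
Numerator: $74,950.00 * 0.0716 = 5366.42
PMT = 5366.42 / 0.187353 = $28,643.35

$28,643.35


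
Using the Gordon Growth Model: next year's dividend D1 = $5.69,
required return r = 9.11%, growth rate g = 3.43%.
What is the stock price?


Formula: P = D1 / (r - g)
Spread: r - g = 0.0911 - 0.0343 = 0.0568
Substituting: P = $5.69 / 0.0568
P = $100.18

$100.18


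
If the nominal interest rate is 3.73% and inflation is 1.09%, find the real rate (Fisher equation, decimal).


Formula: (1 + r_real) = (1 + r_nom) / (1 + inflation)
Substituting: (1 + r_real) = 1.0373 / 1.0109
(1 + r_real) = 1.026115
r_real = 1.026115 - 1 = 0.026115

0.026115


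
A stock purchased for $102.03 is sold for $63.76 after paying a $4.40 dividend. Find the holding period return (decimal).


Formula: HPR = (P1 - P0 + D) / P0
Gain: $63.76 - $102.03 + $4.40 = -$33.87
HPR = -$33.87 / $102.03 = -0.332

-0.332


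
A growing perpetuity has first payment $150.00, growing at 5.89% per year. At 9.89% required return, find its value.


Formula: PV = C / (r - g)
Spread: r - g = 0.0989 - 0.0589 = 0.04
Substituting: PV = $150.00 / 0.04
PV = $3,750.00

$3,750.00


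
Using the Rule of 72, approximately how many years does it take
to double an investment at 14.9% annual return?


Formula: Years ≈ 72 / r
Substituting: Years ≈ 72 / 14.9
Years ≈ 4.8

4.8 years


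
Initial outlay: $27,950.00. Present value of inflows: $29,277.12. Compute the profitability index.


Formula: PI = PV(cash flows) / initial investment
Substituting: PI = $29,277.12 / $27,950.00
PI = 1.0475

1.0475


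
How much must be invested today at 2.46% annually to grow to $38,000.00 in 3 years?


Formula: PV = FV / (1 + r)^n
Substituting: PV = $38,000.00 / (1 + 0.0246)^3
Discount factor: (1.0246)^3 = 1.07563
PV = $38,000.00 / 1.07563 = $35,328.12

$35,328.12


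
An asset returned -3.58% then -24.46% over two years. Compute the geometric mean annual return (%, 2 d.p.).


Formula: Geometric mean = ((1+r1)*(1+r2))^(1/2) - 1
Product: (1 + -0.0358) * (1 + -0.2446) = 0.9642 * 0.7554 = 0.728357
Square root: 0.728357^0.5 = 0.853438
Geometric mean = 0.853438 - 1 = -0.146562
As percentage: -14.66%

-14.66%


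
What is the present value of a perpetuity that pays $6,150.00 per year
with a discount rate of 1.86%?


Formula: PV = C / r
Substituting: PV = $6,150.00 / 0.0186
PV = $330,645.16

$330,645.16


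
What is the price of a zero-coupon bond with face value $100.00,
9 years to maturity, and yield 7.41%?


Formula: Price = FV / (1 + r)^n
Substituting: Price = $100.00 / (1 + 0.0741)^9
Discount factor: (1.0741)^9 = 1.902841
Price = $100.00 / 1.902841 = $52.55

$52.55


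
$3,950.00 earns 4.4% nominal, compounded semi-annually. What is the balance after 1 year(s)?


Formula: FV = P * (1 + r/m)^(m*t)
Period rate: r/m = 0.044 / 2 = 0.022
Total periods: m*t = 2 * 1 = 2
Growth factor: (1 + 0.022)^2 = 1.044484
FV = $3,950.00 * 1.044484 = $4,125.71

$4,125.71


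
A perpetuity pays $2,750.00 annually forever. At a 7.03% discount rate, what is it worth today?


Formula: PV = C / r
Substituting: PV = $2,750.00 / 0.0703
PV = $39,118.07

$39,118.07


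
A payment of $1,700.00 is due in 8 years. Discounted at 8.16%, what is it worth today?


Formula: PV = FV / (1 + r)^n
Substituting: PV = $1,700.00 / (1 + 0.0816)^8
Discount factor: (1.0816)^8 = 1.872981
PV = $1,700.00 / 1.872981 = $907.64

$907.64


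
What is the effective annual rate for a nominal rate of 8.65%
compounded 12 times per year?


Formula: EAR = (1 + r/m)^m - 1
Period rate: r/m = 0.0865 / 12 = 0.007208
Compounding: (1 + 0.007208)^12 = 1.090013
EAR = 1.090013 - 1 = 0.090013

0.090013


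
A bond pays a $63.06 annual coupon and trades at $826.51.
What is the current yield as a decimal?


Formula: Current yield = annual coupon / price
Substituting: CY = $63.06 / $826.51
CY = 0.076297

0.076297


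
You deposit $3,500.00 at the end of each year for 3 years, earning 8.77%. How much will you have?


Formula: FV = PMT * ((1+r)^n - 1) / r
Growth factor: (1 + 0.0877)^3 = 1.286848
Numerator: 1.286848 - 1 = 0.286848
FV = $3,500.00 * 0.286848 / 0.0877 = $11,447.77

$11,447.77


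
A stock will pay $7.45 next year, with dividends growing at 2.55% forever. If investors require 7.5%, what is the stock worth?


Formula: P = D1 / (r - g)
Spread: r - g = 0.075 - 0.0255 = 0.0495
Substituting: P = $7.45 / 0.0495
P = $150.51

$150.51


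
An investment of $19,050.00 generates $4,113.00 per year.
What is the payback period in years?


Formula: Payback = investment / annual cash flow
Substituting: Payback = $19,050.00 / $4,113.00
Payback = 4.6317 years

4.6317 years


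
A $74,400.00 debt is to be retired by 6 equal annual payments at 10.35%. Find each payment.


Formula: PMT = PV * r / (1 - (1+r)^(-n))
Denominator: 1 - (1 + 0.1035)^(-6) = 0.446183
Numerator: $74,400.00 * 0.1035 = 7700.4
PMT = 7700.4 / 0.446183 = $17,258.37

$17,258.37


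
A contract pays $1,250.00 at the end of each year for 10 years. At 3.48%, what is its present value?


Formula: PV = PMT * (1 - (1+r)^(-n)) / r
Discount factor: (1 + 0.0348)^(-10) = 0.71029
Bracket: 1 - 0.71029 = 0.28971
PV = $1,250.00 * 0.28971 / 0.0348 = $10,406.24

$10,406.24


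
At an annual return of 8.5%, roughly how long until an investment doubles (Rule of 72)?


Formula: Years ≈ 72 / r
Substituting: Years ≈ 72 / 8.5
Years ≈ 8.5

8.5 years


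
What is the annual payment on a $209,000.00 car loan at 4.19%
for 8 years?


Formula: PMT = PV * r / (1 - (1+r)^(-n))
Denominator: 1 - (1 + 0.0419)^(-8) = 0.279902
Numerator: $209,000.00 * 0.0419 = 8757.1
PMT = 8757.1 / 0.279902 = $31,286.32

$31,286.32


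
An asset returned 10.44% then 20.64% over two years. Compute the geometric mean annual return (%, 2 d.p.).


Formula: Geometric mean = ((1+r1)*(1+r2))^(1/2) - 1
Product: (1 + 0.1044) * (1 + 0.2064) = 1.1044 * 1.2064 = 1.332348
Square root: 1.332348^0.5 = 1.154274
Geometric mean = 1.154274 - 1 = 0.154274
As percentage: 15.43%

15.43%


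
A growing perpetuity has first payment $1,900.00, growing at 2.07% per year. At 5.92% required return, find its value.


Formula: PV = C / (r - g)
Spread: r - g = 0.0592 - 0.0207 = 0.0385
Substituting: PV = $1,900.00 / 0.0385
PV = $49,350.65

$49,350.65


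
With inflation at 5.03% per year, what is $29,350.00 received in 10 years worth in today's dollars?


Formula: Real value = nominal / (1 + inflation)^years
Price level: (1 + 0.0503)^10 = 1.633555
Real value = $29,350.00 / 1.633555 = $17,966.95

$17,966.95


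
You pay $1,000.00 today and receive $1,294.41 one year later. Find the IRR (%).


Formula: IRR = C1/C0 - 1
Substituting: IRR = $1,294.41 / $1,000.00 - 1
Ratio: 1.29441 - 1 = 0.29441
IRR = 29.441%

29.441%


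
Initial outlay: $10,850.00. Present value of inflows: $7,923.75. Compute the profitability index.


Formula: PI = PV(cash flows) / initial investment
Substituting: PI = $7,923.75 / $10,850.00
PI = 0.7303

0.7303


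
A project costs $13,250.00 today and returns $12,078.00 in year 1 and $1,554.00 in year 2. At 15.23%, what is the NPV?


Formula: NPV = C0 + C1/(1+r) + C2/(1+r)^2
Discount C1: $12,078.00 / (1 + 0.1523) = $10,481.65
Discount C2: $1,554.00 / (1 + 0.1523)^2 = $1,170.36
NPV = -$13,250.00 + $10,481.65 + $1,170.36 = -$1,597.99

-$1,597.99


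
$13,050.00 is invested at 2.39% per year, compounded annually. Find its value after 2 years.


Formula: FV = P * (1 + r)^n
Substituting: FV = $13,050.00 * (1 + 0.0239)^2
Growth factor: (1.0239)^2 = 1.048371
FV = $13,050.00 * 1.048371 = $13,681.24

$13,681.24


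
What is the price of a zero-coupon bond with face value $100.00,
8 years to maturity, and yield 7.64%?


Formula: Price = FV / (1 + r)^n
Substituting: Price = $100.00 / (1 + 0.0764)^8
Discount factor: (1.0764)^8 = 1.802144
Price = $100.00 / 1.802144 = $55.49

$55.49


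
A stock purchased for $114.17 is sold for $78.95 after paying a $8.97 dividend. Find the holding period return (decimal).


Formula: HPR = (P1 - P0 + D) / P0
Gain: $78.95 - $114.17 + $8.97 = -$26.25
HPR = -$26.25 / $114.17 = -0.2299

-0.2299


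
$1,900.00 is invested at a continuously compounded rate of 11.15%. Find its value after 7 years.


Formula: FV = P * e^(r*t)
Exponent: r*t = 0.1115 * 7 = 0.7805
e^(0.7805) = 2.182563
FV = $1,900.00 * 2.182563 = $4,146.87

$4,146.87


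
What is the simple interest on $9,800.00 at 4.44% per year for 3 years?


Formula: I = P * r * t
Substituting: I = $9,800.00 * 0.0444 * 3
Step: I = $9,800.00 * 0.1332
I = $1,305.36

$1,305.36


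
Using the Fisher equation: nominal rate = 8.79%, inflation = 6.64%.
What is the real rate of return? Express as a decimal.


Formula: (1 + r_real) = (1 + r_nom) / (1 + inflation)
Substituting: (1 + r_real) = 1.0879 / 1.0664
(1 + r_real) = 1.020161
r_real = 1.020161 - 1 = 0.020161

0.020161


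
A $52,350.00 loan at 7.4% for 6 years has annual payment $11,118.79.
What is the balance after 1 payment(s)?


Formula: Balance = PV*(1+r)^k - PMT*((1+r)^k - 1)/r
Growth: (1 + 0.074)^1 = 1.074
Accumulated factor: ((1+r)^k - 1)/r = 1.0
Balance = $52,350.00 * 1.074 - $11,118.79 * 1.0
Balance = $45,105.11

$45,105.11


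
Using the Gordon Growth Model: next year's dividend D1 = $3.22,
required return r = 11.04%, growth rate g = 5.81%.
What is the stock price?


Formula: P = D1 / (r - g)
Spread: r - g = 0.1104 - 0.0581 = 0.0523
Substituting: P = $3.22 / 0.0523
P = $61.57

$61.57


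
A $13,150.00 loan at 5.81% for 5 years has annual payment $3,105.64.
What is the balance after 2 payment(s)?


Formula: Balance = PV*(1+r)^k - PMT*((1+r)^k - 1)/r
Growth: (1 + 0.0581)^2 = 1.119576
Accumulated factor: ((1+r)^k - 1)/r = 2.0581
Balance = $13,150.00 * 1.119576 - $3,105.64 * 2.0581
Balance = $8,330.70

$8,330.70


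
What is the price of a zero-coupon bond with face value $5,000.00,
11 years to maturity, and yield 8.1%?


Formula: Price = FV / (1 + r)^n
Substituting: Price = $5,000.00 / (1 + 0.081)^11
Discount factor: (1.081)^11 = 2.355497
Price = $5,000.00 / 2.355497 = $2,122.69

$2,122.69


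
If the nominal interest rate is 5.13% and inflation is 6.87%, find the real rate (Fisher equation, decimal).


Formula: (1 + r_real) = (1 + r_nom) / (1 + inflation)
Substituting: (1 + r_real) = 1.0513 / 1.0687
(1 + r_real) = 0.983719
r_real = 0.983719 - 1 = -0.016281

-0.016281


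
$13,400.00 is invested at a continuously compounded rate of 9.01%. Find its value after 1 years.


Formula: FV = P * e^(r*t)
Exponent: r*t = 0.0901 * 1 = 0.0901
e^(0.0901) = 1.094284
FV = $13,400.00 * 1.094284 = $14,663.40

$14,663.40


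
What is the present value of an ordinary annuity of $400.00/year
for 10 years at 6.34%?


Formula: PV = PMT * (1 - (1+r)^(-n)) / r
Discount factor: (1 + 0.0634)^(-10) = 0.540796
Bracket: 1 - 0.540796 = 0.459204
PV = $400.00 * 0.459204 / 0.0634 = $2,897.19

$2,897.19


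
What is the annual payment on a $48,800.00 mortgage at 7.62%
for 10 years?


Formula: PMT = PV * r / (1 - (1+r)^(-n))
Denominator: 1 - (1 + 0.0762)^(-10) = 0.520189
Numerator: $48,800.00 * 0.0762 = 3718.56
PMT = 3718.56 / 0.520189 = $7,148.48

$7,148.48


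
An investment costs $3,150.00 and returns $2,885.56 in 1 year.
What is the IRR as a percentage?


Formula: IRR = C1/C0 - 1
Substituting: IRR = $2,885.56 / $3,150.00 - 1
Ratio: 0.916051 - 1 = -0.083949
IRR = -8.3949%

-8.3949%


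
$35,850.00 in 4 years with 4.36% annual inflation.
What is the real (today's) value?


Formula: Real value = nominal / (1 + inflation)^years
Price level: (1 + 0.0436)^4 = 1.186141
Real value = $35,850.00 / 1.186141 = $30,224.07

$30,224.07


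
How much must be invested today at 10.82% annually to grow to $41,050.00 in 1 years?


Formula: PV = FV / (1 + r)^n
Substituting: PV = $41,050.00 / (1 + 0.1082)^1
Discount factor: (1.1082)^1 = 1.1082
PV = $41,050.00 / 1.1082 = $37,042.05

$37,042.05


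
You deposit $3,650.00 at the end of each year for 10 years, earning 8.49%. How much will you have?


Formula: FV = PMT * ((1+r)^n - 1) / r
Growth factor: (1 + 0.0849)^10 = 2.2589
Numerator: 2.2589 - 1 = 1.2589
FV = $3,650.00 * 1.2589 / 0.0849 = $54,122.34

$54,122.34


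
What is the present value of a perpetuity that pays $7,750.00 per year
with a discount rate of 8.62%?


Formula: PV = C / r
Substituting: PV = $7,750.00 / 0.0862
PV = $89,907.19

$89,907.19


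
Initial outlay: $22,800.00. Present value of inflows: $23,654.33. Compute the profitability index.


Formula: PI = PV(cash flows) / initial investment
Substituting: PI = $23,654.33 / $22,800.00
PI = 1.0375

1.0375


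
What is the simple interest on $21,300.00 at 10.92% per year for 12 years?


Formula: I = P * r * t
Substituting: I = $21,300.00 * 0.1092 * 12
Step: I = $21,300.00 * 1.3104
I = $27,911.52

$27,911.52


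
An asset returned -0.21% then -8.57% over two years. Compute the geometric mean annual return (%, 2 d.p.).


Formula: Geometric mean = ((1+r1)*(1+r2))^(1/2) - 1
Product: (1 + -0.0021) * (1 + -0.0857) = 0.9979 * 0.9143 = 0.91238
Square root: 0.91238^0.5 = 0.955186
Geometric mean = 0.955186 - 1 = -0.044814
As percentage: -4.48%

-4.48%


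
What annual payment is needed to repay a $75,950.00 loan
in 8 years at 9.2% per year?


Formula: PMT = PV * r / (1 - (1+r)^(-n))
Denominator: 1 - (1 + 0.092)^(-8) = 0.50544
Numerator: $75,950.00 * 0.092 = 6987.4
PMT = 6987.4 / 0.50544 = $13,824.39

$13,824.39


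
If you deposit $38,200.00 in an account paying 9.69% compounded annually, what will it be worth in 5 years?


Formula: FV = P * (1 + r)^n
Substituting: FV = $38,200.00 * (1 + 0.0969)^5
Growth factor: (1.0969)^5 = 1.587944
FV = $38,200.00 * 1.587944 = $60,659.46

$60,659.46


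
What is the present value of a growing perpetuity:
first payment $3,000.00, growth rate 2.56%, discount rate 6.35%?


Formula: PV = C / (r - g)
Spread: r - g = 0.0635 - 0.0256 = 0.0379
Substituting: PV = $3,000.00 / 0.0379
PV = $79,155.67

$79,155.67


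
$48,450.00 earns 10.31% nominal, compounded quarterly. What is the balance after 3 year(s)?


Formula: FV = P * (1 + r/m)^(m*t)
Period rate: r/m = 0.1031 / 4 = 0.025775
Total periods: m*t = 4 * 3 = 12
Growth factor: (1 + 0.025775)^12 = 1.357142
FV = $48,450.00 * 1.357142 = $65,753.53

$65,753.53


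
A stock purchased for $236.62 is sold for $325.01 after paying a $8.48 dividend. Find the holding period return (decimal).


Formula: HPR = (P1 - P0 + D) / P0
Gain: $325.01 - $236.62 + $8.48 = $96.87
HPR = $96.87 / $236.62 = 0.4094

0.4094


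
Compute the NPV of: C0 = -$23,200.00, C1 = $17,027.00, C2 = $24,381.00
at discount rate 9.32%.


Formula: NPV = C0 + C1/(1+r) + C2/(1+r)^2
Discount C1: $17,027.00 / (1 + 0.0932) = $15,575.38
Discount C2: $24,381.00 / (1 + 0.0932)^2 = $20,401.04
NPV = -$23,200.00 + $15,575.38 + $20,401.04 = $12,776.41

$12,776.41


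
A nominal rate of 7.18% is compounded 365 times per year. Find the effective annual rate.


Formula: EAR = (1 + r/m)^m - 1
Period rate: r/m = 0.0718 / 365 = 0.000197
Compounding: (1 + 0.000197)^365 = 1.074433
EAR = 1.074433 - 1 = 0.074433

0.074433


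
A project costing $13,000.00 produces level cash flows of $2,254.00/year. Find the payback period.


Formula: Payback = investment / annual cash flow
Substituting: Payback = $13,000.00 / $2,254.00
Payback = 5.7675 years

5.7675 years


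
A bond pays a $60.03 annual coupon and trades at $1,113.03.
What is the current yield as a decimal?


Formula: Current yield = annual coupon / price
Substituting: CY = $60.03 / $1,113.03
CY = 0.053934

0.053934


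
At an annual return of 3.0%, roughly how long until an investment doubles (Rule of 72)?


Formula: Years ≈ 72 / r
Substituting: Years ≈ 72 / 3.0
Years ≈ 24.0

24.0 years


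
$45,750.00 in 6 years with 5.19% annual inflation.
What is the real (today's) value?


Formula: Real value = nominal / (1 + inflation)^years
Price level: (1 + 0.0519)^6 = 1.354711
Real value = $45,750.00 / 1.354711 = $33,771.03

$33,771.03


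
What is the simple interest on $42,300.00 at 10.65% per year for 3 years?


Formula: I = P * r * t
Substituting: I = $42,300.00 * 0.1065 * 3
Step: I = $42,300.00 * 0.3195
I = $13,514.85

$13,514.85


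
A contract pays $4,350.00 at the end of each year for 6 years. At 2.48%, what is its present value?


Formula: PV = PMT * (1 - (1+r)^(-n)) / r
Discount factor: (1 + 0.0248)^(-6) = 0.863307
Bracket: 1 - 0.863307 = 0.136693
PV = $4,350.00 * 0.136693 / 0.0248 = $23,976.38

$23,976.38


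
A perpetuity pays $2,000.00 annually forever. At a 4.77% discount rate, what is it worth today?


Formula: PV = C / r
Substituting: PV = $2,000.00 / 0.0477
PV = $41,928.72

$41,928.72


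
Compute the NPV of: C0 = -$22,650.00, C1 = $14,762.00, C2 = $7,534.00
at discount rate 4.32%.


Formula: NPV = C0 + C1/(1+r) + C2/(1+r)^2
Discount C1: $14,762.00 / (1 + 0.0432) = $14,150.69
Discount C2: $7,534.00 / (1 + 0.0432)^2 = $6,922.94
NPV = -$22,650.00 + $14,150.69 + $6,922.94 = -$1,576.37

-$1,576.37


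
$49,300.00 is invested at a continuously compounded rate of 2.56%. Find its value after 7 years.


Formula: FV = P * e^(r*t)
Exponent: r*t = 0.0256 * 7 = 0.1792
e^(0.1792) = 1.19626
FV = $49,300.00 * 1.19626 = $58,975.62

$58,975.62


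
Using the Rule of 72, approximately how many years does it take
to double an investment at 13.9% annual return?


Formula: Years ≈ 72 / r
Substituting: Years ≈ 72 / 13.9
Years ≈ 5.2

5.2 years


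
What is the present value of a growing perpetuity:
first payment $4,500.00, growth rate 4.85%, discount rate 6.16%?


Formula: PV = C / (r - g)
Spread: r - g = 0.0616 - 0.0485 = 0.0131
Substituting: PV = $4,500.00 / 0.0131
PV = $343,511.45

$343,511.45


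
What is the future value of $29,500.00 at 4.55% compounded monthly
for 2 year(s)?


Formula: FV = P * (1 + r/m)^(m*t)
Period rate: r/m = 0.0455 / 12 = 0.003792
Total periods: m*t = 12 * 2 = 24
Growth factor: (1 + 0.003792)^24 = 1.095081
FV = $29,500.00 * 1.095081 = $32,304.88

$32,304.88


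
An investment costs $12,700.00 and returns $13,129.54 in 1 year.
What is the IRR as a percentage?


Formula: IRR = C1/C0 - 1
Substituting: IRR = $13,129.54 / $12,700.00 - 1
Ratio: 1.033822 - 1 = 0.033822
IRR = 3.3822%

3.3822%


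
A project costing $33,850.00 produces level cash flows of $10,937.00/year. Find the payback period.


Formula: Payback = investment / annual cash flow
Substituting: Payback = $33,850.00 / $10,937.00
Payback = 3.095 years

3.095 years


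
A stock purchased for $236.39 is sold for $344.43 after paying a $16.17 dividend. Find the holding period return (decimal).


Formula: HPR = (P1 - P0 + D) / P0
Gain: $344.43 - $236.39 + $16.17 = $124.21
HPR = $124.21 / $236.39 = 0.5254

0.5254


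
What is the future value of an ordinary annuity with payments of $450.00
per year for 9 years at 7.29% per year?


Formula: FV = PMT * ((1+r)^n - 1) / r
Growth factor: (1 + 0.0729)^9 = 1.883793
Numerator: 1.883793 - 1 = 0.883793
FV = $450.00 * 0.883793 / 0.0729 = $5,455.51

$5,455.51


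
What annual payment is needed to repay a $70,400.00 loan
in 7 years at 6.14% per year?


Formula: PMT = PV * r / (1 - (1+r)^(-n))
Denominator: 1 - (1 + 0.0614)^(-7) = 0.341059
Numerator: $70,400.00 * 0.0614 = 4322.56
PMT = 4322.56 / 0.341059 = $12,673.93

$12,673.93


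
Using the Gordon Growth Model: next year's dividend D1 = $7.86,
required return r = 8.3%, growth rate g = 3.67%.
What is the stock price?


Formula: P = D1 / (r - g)
Spread: r - g = 0.083 - 0.0367 = 0.0463
Substituting: P = $7.86 / 0.0463
P = $169.76

$169.76


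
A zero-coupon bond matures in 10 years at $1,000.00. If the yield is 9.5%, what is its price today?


Formula: Price = FV / (1 + r)^n
Substituting: Price = $1,000.00 / (1 + 0.095)^10
Discount factor: (1.095)^10 = 2.478228
Price = $1,000.00 / 2.478228 = $403.51

$403.51


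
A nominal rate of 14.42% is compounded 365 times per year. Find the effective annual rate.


Formula: EAR = (1 + r/m)^m - 1
Period rate: r/m = 0.1442 / 365 = 0.000395
Compounding: (1 + 0.000395)^365 = 1.155082
EAR = 1.155082 - 1 = 0.155082

0.155082


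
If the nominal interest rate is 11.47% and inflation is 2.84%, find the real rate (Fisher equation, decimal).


Formula: (1 + r_real) = (1 + r_nom) / (1 + inflation)
Substituting: (1 + r_real) = 1.1147 / 1.0284
(1 + r_real) = 1.083917
r_real = 1.083917 - 1 = 0.083917

0.083917


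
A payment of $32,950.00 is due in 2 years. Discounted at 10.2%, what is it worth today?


Formula: PV = FV / (1 + r)^n
Substituting: PV = $32,950.00 / (1 + 0.102)^2
Discount factor: (1.102)^2 = 1.214404
PV = $32,950.00 / 1.214404 = $27,132.65

$27,132.65


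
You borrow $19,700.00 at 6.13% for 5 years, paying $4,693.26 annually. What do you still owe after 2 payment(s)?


Formula: Balance = PV*(1+r)^k - PMT*((1+r)^k - 1)/r
Growth: (1 + 0.0613)^2 = 1.126358
Accumulated factor: ((1+r)^k - 1)/r = 2.0613
Balance = $19,700.00 * 1.126358 - $4,693.26 * 2.0613
Balance = $12,515.03

$12,515.03


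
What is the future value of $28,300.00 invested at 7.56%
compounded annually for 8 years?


Formula: FV = P * (1 + r)^n
Substituting: FV = $28,300.00 * (1 + 0.0756)^8
Growth factor: (1.0756)^8 = 1.791457
FV = $28,300.00 * 1.791457 = $50,698.23

$50,698.23


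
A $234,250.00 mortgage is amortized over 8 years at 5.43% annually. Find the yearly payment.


Formula: PMT = PV * r / (1 - (1+r)^(-n))
Denominator: 1 - (1 + 0.0543)^(-8) = 0.344932
Numerator: $234,250.00 * 0.0543 = 12719.775
PMT = 12719.775 / 0.344932 = $36,876.18

$36,876.18


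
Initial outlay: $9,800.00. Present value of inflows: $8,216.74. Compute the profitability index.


Formula: PI = PV(cash flows) / initial investment
Substituting: PI = $8,216.74 / $9,800.00
PI = 0.8384

0.8384


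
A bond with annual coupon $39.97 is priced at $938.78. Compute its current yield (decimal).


Formula: Current yield = annual coupon / price
Substituting: CY = $39.97 / $938.78
CY = 0.042577

0.042577


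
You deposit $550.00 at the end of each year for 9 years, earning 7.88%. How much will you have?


Formula: FV = PMT * ((1+r)^n - 1) / r
Growth factor: (1 + 0.0788)^9 = 1.979103
Numerator: 1.979103 - 1 = 0.979103
FV = $550.00 * 0.979103 / 0.0788 = $6,833.84

$6,833.84


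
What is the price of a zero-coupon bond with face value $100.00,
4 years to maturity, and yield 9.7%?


Formula: Price = FV / (1 + r)^n
Substituting: Price = $100.00 / (1 + 0.097)^4
Discount factor: (1.097)^4 = 1.448193
Price = $100.00 / 1.448193 = $69.05

$69.05


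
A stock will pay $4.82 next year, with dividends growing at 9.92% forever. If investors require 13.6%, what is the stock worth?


Formula: P = D1 / (r - g)
Spread: r - g = 0.136 - 0.0992 = 0.0368
Substituting: P = $4.82 / 0.0368
P = $130.98

$130.98


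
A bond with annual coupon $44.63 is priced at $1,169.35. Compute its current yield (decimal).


Formula: Current yield = annual coupon / price
Substituting: CY = $44.63 / $1,169.35
CY = 0.038167

0.038167


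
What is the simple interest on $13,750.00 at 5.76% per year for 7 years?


Formula: I = P * r * t
Substituting: I = $13,750.00 * 0.0576 * 7
Step: I = $13,750.00 * 0.4032
I = $5,544.00

$5,544.00


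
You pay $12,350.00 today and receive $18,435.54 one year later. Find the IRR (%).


Formula: IRR = C1/C0 - 1
Substituting: IRR = $18,435.54 / $12,350.00 - 1
Ratio: 1.492756 - 1 = 0.492756
IRR = 49.2756%

49.2756%


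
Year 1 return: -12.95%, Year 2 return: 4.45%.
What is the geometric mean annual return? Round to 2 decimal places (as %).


Formula: Geometric mean = ((1+r1)*(1+r2))^(1/2) - 1
Product: (1 + -0.1295) * (1 + 0.0445) = 0.8705 * 1.0445 = 0.909237
Square root: 0.909237^0.5 = 0.953539
Geometric mean = 0.953539 - 1 = -0.046461
As percentage: -4.65%

-4.65%


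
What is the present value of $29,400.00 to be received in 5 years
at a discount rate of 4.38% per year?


Formula: PV = FV / (1 + r)^n
Substituting: PV = $29,400.00 / (1 + 0.0438)^5
Discount factor: (1.0438)^5 = 1.239043
PV = $29,400.00 / 1.239043 = $23,727.99

$23,727.99


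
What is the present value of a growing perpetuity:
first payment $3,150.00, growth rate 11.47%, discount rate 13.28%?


Formula: PV = C / (r - g)
Spread: r - g = 0.1328 - 0.1147 = 0.0181
Substituting: PV = $3,150.00 / 0.0181
PV = $174,033.15

$174,033.15


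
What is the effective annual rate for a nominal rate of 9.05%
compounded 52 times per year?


Formula: EAR = (1 + r/m)^m - 1
Period rate: r/m = 0.0905 / 52 = 0.00174
Compounding: (1 + 0.00174)^52 = 1.094635
EAR = 1.094635 - 1 = 0.094635

0.094635


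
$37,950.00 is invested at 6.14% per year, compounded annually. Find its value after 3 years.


Formula: FV = P * (1 + r)^n
Substituting: FV = $37,950.00 * (1 + 0.0614)^3
Growth factor: (1.0614)^3 = 1.195741
FV = $37,950.00 * 1.195741 = $45,378.38

$45,378.38


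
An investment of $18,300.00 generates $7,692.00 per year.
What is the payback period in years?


Formula: Payback = investment / annual cash flow
Substituting: Payback = $18,300.00 / $7,692.00
Payback = 2.3791 years

2.3791 years


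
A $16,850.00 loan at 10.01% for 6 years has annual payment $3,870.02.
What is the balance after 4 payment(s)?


Formula: Balance = PV*(1+r)^k - PMT*((1+r)^k - 1)/r
Growth: (1 + 0.1001)^4 = 1.464632
Accumulated factor: ((1+r)^k - 1)/r = 4.641683
Balance = $16,850.00 * 1.464632 - $3,870.02 * 4.641683
Balance = $6,715.65

$6,715.65


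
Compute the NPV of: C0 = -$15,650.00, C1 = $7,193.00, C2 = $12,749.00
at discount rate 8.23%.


Formula: NPV = C0 + C1/(1+r) + C2/(1+r)^2
Discount C1: $7,193.00 / (1 + 0.0823) = $6,646.03
Discount C2: $12,749.00 / (1 + 0.0823)^2 = $10,883.81
NPV = -$15,650.00 + $6,646.03 + $10,883.81 = $1,879.84

$1,879.84


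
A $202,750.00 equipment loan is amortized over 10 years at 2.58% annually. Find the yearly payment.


Formula: PMT = PV * r / (1 - (1+r)^(-n))
Denominator: 1 - (1 + 0.0258)^(-10) = 0.224873
Numerator: $202,750.00 * 0.0258 = 5230.95
PMT = 5230.95 / 0.224873 = $23,261.83

$23,261.83


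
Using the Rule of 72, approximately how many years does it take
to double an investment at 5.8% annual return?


Formula: Years ≈ 72 / r
Substituting: Years ≈ 72 / 5.8
Years ≈ 12.4

12.4 years


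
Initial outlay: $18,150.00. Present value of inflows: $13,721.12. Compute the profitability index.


Formula: PI = PV(cash flows) / initial investment
Substituting: PI = $13,721.12 / $18,150.00
PI = 0.756

0.756


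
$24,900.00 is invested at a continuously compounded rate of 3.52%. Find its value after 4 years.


Formula: FV = P * e^(r*t)
Exponent: r*t = 0.0352 * 4 = 0.1408
e^(0.1408) = 1.151194
FV = $24,900.00 * 1.151194 = $28,664.74

$28,664.74


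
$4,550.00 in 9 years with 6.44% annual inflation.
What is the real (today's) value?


Formula: Real value = nominal / (1 + inflation)^years
Price level: (1 + 0.0644)^9 = 1.753654
Real value = $4,550.00 / 1.753654 = $2,594.58

$2,594.58


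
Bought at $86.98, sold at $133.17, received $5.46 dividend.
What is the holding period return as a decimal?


Formula: HPR = (P1 - P0 + D) / P0
Gain: $133.17 - $86.98 + $5.46 = $51.65
HPR = $51.65 / $86.98 = 0.5938

0.5938


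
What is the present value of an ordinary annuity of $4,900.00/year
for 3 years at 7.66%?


Formula: PV = PMT * (1 - (1+r)^(-n)) / r
Discount factor: (1 + 0.0766)^(-3) = 0.801377
Bracket: 1 - 0.801377 = 0.198623
PV = $4,900.00 * 0.198623 / 0.0766 = $12,705.65

$12,705.65


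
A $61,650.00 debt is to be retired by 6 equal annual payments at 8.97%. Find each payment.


Formula: PMT = PV * r / (1 - (1+r)^(-n))
Denominator: 1 - (1 + 0.0897)^(-6) = 0.402747
Numerator: $61,650.00 * 0.0897 = 5530.005
PMT = 5530.005 / 0.402747 = $13,730.71

$13,730.71


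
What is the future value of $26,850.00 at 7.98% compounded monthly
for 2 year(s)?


Formula: FV = P * (1 + r/m)^(m*t)
Period rate: r/m = 0.0798 / 12 = 0.00665
Total periods: m*t = 12 * 2 = 24
Growth factor: (1 + 0.00665)^24 = 1.172422
FV = $26,850.00 * 1.172422 = $31,479.53

$31,479.53


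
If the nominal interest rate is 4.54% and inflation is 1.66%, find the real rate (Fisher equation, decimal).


Formula: (1 + r_real) = (1 + r_nom) / (1 + inflation)
Substituting: (1 + r_real) = 1.0454 / 1.0166
(1 + r_real) = 1.02833
r_real = 1.02833 - 1 = 0.02833

0.02833


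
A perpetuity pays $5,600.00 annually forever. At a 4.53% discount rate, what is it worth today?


Formula: PV = C / r
Substituting: PV = $5,600.00 / 0.0453
PV = $123,620.31

$123,620.31


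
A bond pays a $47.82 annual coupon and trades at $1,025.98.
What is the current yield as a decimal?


Formula: Current yield = annual coupon / price
Substituting: CY = $47.82 / $1,025.98
CY = 0.046609

0.046609


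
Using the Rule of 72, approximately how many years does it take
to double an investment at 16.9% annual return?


Formula: Years ≈ 72 / r
Substituting: Years ≈ 72 / 16.9
Years ≈ 4.3

4.3 years


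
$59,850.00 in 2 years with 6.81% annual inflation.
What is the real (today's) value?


Formula: Real value = nominal / (1 + inflation)^years
Price level: (1 + 0.0681)^2 = 1.140838
Real value = $59,850.00 / 1.140838 = $52,461.45

$52,461.45


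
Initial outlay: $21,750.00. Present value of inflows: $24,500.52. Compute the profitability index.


Formula: PI = PV(cash flows) / initial investment
Substituting: PI = $24,500.52 / $21,750.00
PI = 1.1265

1.1265


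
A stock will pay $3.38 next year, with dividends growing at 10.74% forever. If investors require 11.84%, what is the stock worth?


Formula: P = D1 / (r - g)
Spread: r - g = 0.1184 - 0.1074 = 0.011
Substituting: P = $3.38 / 0.011
P = $307.27

$307.27


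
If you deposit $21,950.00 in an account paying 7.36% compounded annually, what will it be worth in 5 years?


Formula: FV = P * (1 + r)^n
Substituting: FV = $21,950.00 * (1 + 0.0736)^5
Growth factor: (1.0736)^5 = 1.426305
FV = $21,950.00 * 1.426305 = $31,307.40

$31,307.40


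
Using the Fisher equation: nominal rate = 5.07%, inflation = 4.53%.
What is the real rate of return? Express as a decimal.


Formula: (1 + r_real) = (1 + r_nom) / (1 + inflation)
Substituting: (1 + r_real) = 1.0507 / 1.0453
(1 + r_real) = 1.005166
r_real = 1.005166 - 1 = 0.005166

0.005166


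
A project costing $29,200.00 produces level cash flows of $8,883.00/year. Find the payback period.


Formula: Payback = investment / annual cash flow
Substituting: Payback = $29,200.00 / $8,883.00
Payback = 3.2872 years

3.2872 years


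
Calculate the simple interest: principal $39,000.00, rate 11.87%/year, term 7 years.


Formula: I = P * r * t
Substituting: I = $39,000.00 * 0.1187 * 7
Step: I = $39,000.00 * 0.8309
I = $32,405.10

$32,405.10


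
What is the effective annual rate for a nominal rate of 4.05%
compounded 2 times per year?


Formula: EAR = (1 + r/m)^m - 1
Period rate: r/m = 0.0405 / 2 = 0.02025
Compounding: (1 + 0.02025)^2 = 1.04091
EAR = 1.04091 - 1 = 0.04091

0.04091


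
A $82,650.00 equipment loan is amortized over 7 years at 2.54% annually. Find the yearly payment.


Formula: PMT = PV * r / (1 - (1+r)^(-n))
Denominator: 1 - (1 + 0.0254)^(-7) = 0.161029
Numerator: $82,650.00 * 0.0254 = 2099.31
PMT = 2099.31 / 0.161029 = $13,036.82

$13,036.82


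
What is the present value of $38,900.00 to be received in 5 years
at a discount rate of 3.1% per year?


Formula: PV = FV / (1 + r)^n
Substituting: PV = $38,900.00 / (1 + 0.031)^5
Discount factor: (1.031)^5 = 1.164913
PV = $38,900.00 / 1.164913 = $33,393.06

$33,393.06


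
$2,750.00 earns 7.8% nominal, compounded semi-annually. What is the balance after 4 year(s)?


Formula: FV = P * (1 + r/m)^(m*t)
Period rate: r/m = 0.078 / 2 = 0.039
Total periods: m*t = 2 * 4 = 8
Growth factor: (1 + 0.039)^8 = 1.358077
FV = $2,750.00 * 1.358077 = $3,734.71

$3,734.71


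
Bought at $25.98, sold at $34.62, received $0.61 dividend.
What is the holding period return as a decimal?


Formula: HPR = (P1 - P0 + D) / P0
Gain: $34.62 - $25.98 + $0.61 = $9.25
HPR = $9.25 / $25.98 = 0.356

0.356


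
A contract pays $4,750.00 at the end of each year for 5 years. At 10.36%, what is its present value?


Formula: PV = PMT * (1 - (1+r)^(-n)) / r
Discount factor: (1 + 0.1036)^(-5) = 0.61086
Bracket: 1 - 0.61086 = 0.38914
PV = $4,750.00 * 0.38914 / 0.1036 = $17,841.85

$17,841.85


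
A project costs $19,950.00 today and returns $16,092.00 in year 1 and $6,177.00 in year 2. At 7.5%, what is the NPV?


Formula: NPV = C0 + C1/(1+r) + C2/(1+r)^2
Discount C1: $16,092.00 / (1 + 0.075) = $14,969.30
Discount C2: $6,177.00 / (1 + 0.075)^2 = $5,345.16
NPV = -$19,950.00 + $14,969.30 + $5,345.16 = $364.46

$364.46


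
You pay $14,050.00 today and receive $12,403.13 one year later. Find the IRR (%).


Formula: IRR = C1/C0 - 1
Substituting: IRR = $12,403.13 / $14,050.00 - 1
Ratio: 0.882785 - 1 = -0.117215
IRR = -11.7215%

-11.7215%


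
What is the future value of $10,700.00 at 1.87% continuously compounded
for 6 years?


Formula: FV = P * e^(r*t)
Exponent: r*t = 0.0187 * 6 = 0.1122
e^(0.1122) = 1.118737
FV = $10,700.00 * 1.118737 = $11,970.48

$11,970.48


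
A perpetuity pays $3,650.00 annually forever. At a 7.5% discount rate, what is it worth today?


Formula: PV = C / r
Substituting: PV = $3,650.00 / 0.075
PV = $48,666.67

$48,666.67


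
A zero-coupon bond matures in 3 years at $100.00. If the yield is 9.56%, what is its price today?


Formula: Price = FV / (1 + r)^n
Substituting: Price = $100.00 / (1 + 0.0956)^3
Discount factor: (1.0956)^3 = 1.315092
Price = $100.00 / 1.315092 = $76.04

$76.04


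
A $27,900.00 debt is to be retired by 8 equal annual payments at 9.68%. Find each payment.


Formula: PMT = PV * r / (1 - (1+r)^(-n))
Denominator: 1 - (1 + 0.0968)^(-8) = 0.522492
Numerator: $27,900.00 * 0.0968 = 2700.72
PMT = 2700.72 / 0.522492 = $5,168.92

$5,168.92


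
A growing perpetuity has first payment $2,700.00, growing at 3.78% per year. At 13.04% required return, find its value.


Formula: PV = C / (r - g)
Spread: r - g = 0.1304 - 0.0378 = 0.0926
Substituting: PV = $2,700.00 / 0.0926
PV = $29,157.67

$29,157.67


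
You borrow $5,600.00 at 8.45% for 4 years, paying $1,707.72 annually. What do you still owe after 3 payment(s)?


Formula: Balance = PV*(1+r)^k - PMT*((1+r)^k - 1)/r
Growth: (1 + 0.0845)^3 = 1.275524
Accumulated factor: ((1+r)^k - 1)/r = 3.26064
Balance = $5,600.00 * 1.275524 - $1,707.72 * 3.26064
Balance = $1,574.67

$1,574.67


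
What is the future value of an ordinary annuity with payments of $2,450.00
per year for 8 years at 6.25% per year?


Formula: FV = PMT * ((1+r)^n - 1) / r
Growth factor: (1 + 0.0625)^8 = 1.62417
Numerator: 1.62417 - 1 = 0.62417
FV = $2,450.00 * 0.62417 / 0.0625 = $24,467.47

$24,467.47


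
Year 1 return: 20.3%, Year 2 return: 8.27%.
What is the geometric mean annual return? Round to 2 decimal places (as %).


Formula: Geometric mean = ((1+r1)*(1+r2))^(1/2) - 1
Product: (1 + 0.203) * (1 + 0.0827) = 1.203 * 1.0827 = 1.302488
Square root: 1.302488^0.5 = 1.141266
Geometric mean = 1.141266 - 1 = 0.141266
As percentage: 14.13%

14.13%


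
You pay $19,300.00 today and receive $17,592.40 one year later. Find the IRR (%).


Formula: IRR = C1/C0 - 1
Substituting: IRR = $17,592.40 / $19,300.00 - 1
Ratio: 0.911523 - 1 = -0.088477
IRR = -8.8477%

-8.8477%


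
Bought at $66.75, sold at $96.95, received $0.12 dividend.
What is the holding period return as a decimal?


Formula: HPR = (P1 - P0 + D) / P0
Gain: $96.95 - $66.75 + $0.12 = $30.32
HPR = $30.32 / $66.75 = 0.4542

0.4542


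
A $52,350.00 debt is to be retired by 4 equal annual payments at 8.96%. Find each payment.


Formula: PMT = PV * r / (1 - (1+r)^(-n))
Denominator: 1 - (1 + 0.0896)^(-4) = 0.290534
Numerator: $52,350.00 * 0.0896 = 4690.56
PMT = 4690.56 / 0.290534 = $16,144.62

$16,144.62


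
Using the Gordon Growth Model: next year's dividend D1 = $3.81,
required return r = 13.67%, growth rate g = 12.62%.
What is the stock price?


Formula: P = D1 / (r - g)
Spread: r - g = 0.1367 - 0.1262 = 0.0105
Substituting: P = $3.81 / 0.0105
P = $362.86

$362.86


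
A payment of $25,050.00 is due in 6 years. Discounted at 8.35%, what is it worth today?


Formula: PV = FV / (1 + r)^n
Substituting: PV = $25,050.00 / (1 + 0.0835)^6
Discount factor: (1.0835)^6 = 1.617981
PV = $25,050.00 / 1.617981 = $15,482.26

$15,482.26


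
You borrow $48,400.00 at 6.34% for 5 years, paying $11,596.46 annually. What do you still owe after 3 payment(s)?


Formula: Balance = PV*(1+r)^k - PMT*((1+r)^k - 1)/r
Growth: (1 + 0.0634)^3 = 1.202514
Accumulated factor: ((1+r)^k - 1)/r = 3.19422
Balance = $48,400.00 * 1.202514 - $11,596.46 * 3.19422
Balance = $21,160.02

$21,160.02


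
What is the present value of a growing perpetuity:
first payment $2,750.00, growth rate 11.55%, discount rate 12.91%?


Formula: PV = C / (r - g)
Spread: r - g = 0.1291 - 0.1155 = 0.0136
Substituting: PV = $2,750.00 / 0.0136
PV = $202,205.88

$202,205.88


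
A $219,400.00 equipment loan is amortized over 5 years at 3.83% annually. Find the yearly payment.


Formula: PMT = PV * r / (1 - (1+r)^(-n))
Denominator: 1 - (1 + 0.0383)^(-5) = 0.171322
Numerator: $219,400.00 * 0.0383 = 8403.02
PMT = 8403.02 / 0.171322 = $49,048.06

$49,048.06


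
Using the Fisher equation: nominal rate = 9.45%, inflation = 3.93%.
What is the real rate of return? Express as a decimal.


Formula: (1 + r_real) = (1 + r_nom) / (1 + inflation)
Substituting: (1 + r_real) = 1.0945 / 1.0393
(1 + r_real) = 1.053113
r_real = 1.053113 - 1 = 0.053113

0.053113


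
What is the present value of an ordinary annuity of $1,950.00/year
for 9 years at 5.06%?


Formula: PV = PMT * (1 - (1+r)^(-n)) / r
Discount factor: (1 + 0.0506)^(-9) = 0.641303
Bracket: 1 - 0.641303 = 0.358697
PV = $1,950.00 * 0.358697 / 0.0506 = $13,823.29

$13,823.29


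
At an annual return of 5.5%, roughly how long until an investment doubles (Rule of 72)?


Formula: Years ≈ 72 / r
Substituting: Years ≈ 72 / 5.5
Years ≈ 13.1

13.1 years


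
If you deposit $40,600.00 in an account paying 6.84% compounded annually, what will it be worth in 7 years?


Formula: FV = P * (1 + r)^n
Substituting: FV = $40,600.00 * (1 + 0.0684)^7
Growth factor: (1.0684)^7 = 1.589049
FV = $40,600.00 * 1.589049 = $64,515.37

$64,515.37


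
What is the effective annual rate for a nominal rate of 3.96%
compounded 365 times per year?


Formula: EAR = (1 + r/m)^m - 1
Period rate: r/m = 0.0396 / 365 = 0.000108
Compounding: (1 + 0.000108)^365 = 1.040392
EAR = 1.040392 - 1 = 0.040392

0.040392


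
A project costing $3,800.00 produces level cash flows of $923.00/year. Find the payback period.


Formula: Payback = investment / annual cash flow
Substituting: Payback = $3,800.00 / $923.00
Payback = 4.117 years

4.117 years
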